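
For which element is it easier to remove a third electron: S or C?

S

Consider each +2 ion: S²⁺ still has 4 valence electrons; C²⁺ still has 2 valence electrons.
All are still removing valence electrons, so compare the +2 ions as you would atoms: IE_3 generally rises across a period (higher Z_eff) and falls down a group (larger shell), subject to the usual subshell exceptions.
Valence configurations: S²⁺ [Ne]3s²3p², C²⁺ [He]2s².
The numbers (kJ/mol): S 3357, C 4620.
Hence IE_3: S < C.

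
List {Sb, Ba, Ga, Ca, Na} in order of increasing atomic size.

Na is in period 3, group 1; Ca is in period 4, group 2; Ga is in period 4, group 13; Sb is in period 5, group 15; Ba is in period 6, group 2.
Across a period the added protons contract the valence shell; down a group each new principal shell makes the atom larger.
These span different periods and groups, so the two trends combine.
Sb > Ga: period and group pull opposite ways; the down-group shift dominates (140 vs 124 pm).
Na > Sb: the two effects oppose for this pair; the across-period effect wins (155 vs 140 pm).
Ca > Na: period and group pull opposite ways; the down-group shift dominates (171 vs 155 pm).
Ba > Ca: Ba sits below Ca in group 2, so the down-group effect alone puts Ba larger.
Approximate values (pm): Na 155, Ca 171, Ga 124, Sb 140, Ba 196.
So from smallest to largest: Ga < Sb < Na < Ca < Ba.

Ga < Sb < Na < Ca < Ba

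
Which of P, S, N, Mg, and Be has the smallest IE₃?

P

After 2 electrons have been removed, what remains? P²⁺ still has 3 valence electrons; S²⁺ still has 4 valence electrons; N²⁺ still has 3 valence electrons; Mg²⁺ is the bare [Ne] core; Be²⁺ is the bare [He] core.
Core electrons are held far more tightly than valence electrons, so Mg and Be top the IE_3 order.
Valence configurations: P²⁺ [Ne]3s²3p¹, S²⁺ [Ne]3s²3p², N²⁺ [He]2s²2p¹.
Approximate IE_3 values (kJ/mol): P 2914, S 3357, N 4578, Mg 7733, Be 14849.
Putting it together, IE_3: P < S < N < Mg < Be.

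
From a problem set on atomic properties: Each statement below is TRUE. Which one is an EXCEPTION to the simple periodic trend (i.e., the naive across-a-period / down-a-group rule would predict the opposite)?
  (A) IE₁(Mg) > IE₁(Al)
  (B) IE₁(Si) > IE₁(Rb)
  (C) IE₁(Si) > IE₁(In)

(A)

The general trend: first ionization energy increases across a period and decreases down a group.
(A) Mg (period 3, group 2) vs Al (period 3, group 13): the stated order contradicts the simple trend.
(B) Si (period 3, group 14) vs Rb (period 5, group 1): the stated order agrees with the simple trend.
(C) Si (period 3, group 14) vs In (period 5, group 13): the stated order agrees with the simple trend.
The exception is (A): Al's single 3p electron is easier to remove than one from Mg's filled 3s².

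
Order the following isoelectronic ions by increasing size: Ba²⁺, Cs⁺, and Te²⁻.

Ba²⁺ < Cs⁺ < Te²⁻

All of these have 54 electrons, so size is governed by nuclear charge alone: the more protons, the stronger the pull on the same electron cloud, and the smaller the ion.
Nuclear charges: Ba²⁺ (Z=56), Cs⁺ (Z=55), Te²⁻ (Z=52).
Smallest to largest: Ba²⁺ < Cs⁺ < Te²⁻.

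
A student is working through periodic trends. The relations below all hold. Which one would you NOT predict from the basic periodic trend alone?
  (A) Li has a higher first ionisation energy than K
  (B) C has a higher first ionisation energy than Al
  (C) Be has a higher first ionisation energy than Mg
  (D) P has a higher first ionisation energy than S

(D)

The general trend: first ionisation energy increases across a period and decreases down a group.
(A) Li (period 2, group 1) vs K (period 4, group 1): the stated order agrees with the simple trend.
(B) C (period 2, group 14) vs Al (period 3, group 13): the stated order agrees with the simple trend.
(C) Be (period 2, group 2) vs Mg (period 3, group 2): the stated order agrees with the simple trend.
(D) P (period 3, group 15) vs S (period 3, group 16): the stated order contradicts the simple trend.
The exception is (D): S (3p⁴) ionizes more easily than half-filled P (3p³) because the paired 3p electron in S is pushed out by e⁻–e⁻ repulsion.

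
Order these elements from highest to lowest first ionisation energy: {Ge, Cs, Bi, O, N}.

N is in period 2, group 15; O is in period 2, group 16; Ge is in period 4, group 14; Cs is in period 6, group 1; Bi is in period 6, group 15.
IE₁ increases left→right with effective nuclear charge and decreases top→bottom as the valence shell moves farther out.
Neither a single period nor a single group — weigh both effects.
Bi > Cs: both are in period 6; the period trend gives Bi the larger value.
Ge > Bi: the two effects oppose for this pair; the down-group effect wins (762 vs 703 kJ/mol).
O > Ge: relative to Ge, both the across-period and down-group shifts push O's first ionization energy up.
N > O: this pair runs against the simple trend — see the exception note.
Note the exception: N has a higher first ionization energy than O, contrary to the simple trend — pairing an electron in O's 2p⁴ costs repulsion energy, so O ionizes more easily than half-filled N (2p³).
Approximate values (kJ/mol): N 1402, O 1314, Ge 762, Cs 376, Bi 703.
So from highest to lowest: N > O > Ge > Bi > Cs.

N > O > Ge > Bi > Cs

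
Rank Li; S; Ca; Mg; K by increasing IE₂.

IE_2 is the cost of taking one more electron from the +1 cation: Li⁺ is the bare [He] core; S⁺ still has 5 valence electrons; Ca⁺ still has 1 valence electron; Mg⁺ still has 1 valence electron; K⁺ is the bare [Ar] core.
Breaking into a closed-shell core is much more expensive than removing a leftover valence electron — K and Li have the largest IE_2 here.
Valence configurations: S⁺ [Ne]3s²3p³, Ca⁺ [Ar]4s¹, Mg⁺ [Ne]3s¹.
Tabulated IE_2 (kJ/mol): Li 7298, S 2252, Ca 1145, Mg 1451, K 3052.
Hence IE_2: Ca < Mg < S < K < Li.

Ca < Mg < S < K < Li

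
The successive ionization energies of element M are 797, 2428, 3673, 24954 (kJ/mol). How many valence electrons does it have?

3

Look for the largest jump between consecutive ionization energies: IE4/IE3 ≈ 6.8, far larger than any earlier ratio.
That jump marks the point where a core electron is being removed. So the atom has 3 valence electrons.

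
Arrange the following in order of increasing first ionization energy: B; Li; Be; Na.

Li is in period 2, group 1; Be is in period 2, group 2; B is in period 2, group 13; Na is in period 3, group 1.
Removing the outermost electron gets harder across a period and easier down a group.
These span different periods and groups, so the two trends combine.
Li > Na: Li sits above Na in group 1, so the down-group effect alone puts Li higher.
B > Li: both are in period 2; the period trend gives B the larger value.
Be > B: this pair runs against the simple trend — see the exception note.
Note the exception: Be has a higher first ionization energy than B, contrary to the simple trend — removing B's lone 2p electron is easier than breaking Be's filled 2s².
Approximate values (kJ/mol): Li 520, Be 900, B 801, Na 496.
So from lowest to highest: Na < Li < B < Be.

Na < Li < B < Be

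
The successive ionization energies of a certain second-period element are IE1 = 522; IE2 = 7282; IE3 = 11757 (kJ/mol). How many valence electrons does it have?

Look for the largest jump between consecutive ionization energies: IE2/IE1 ≈ 14.0, far larger than any earlier ratio.
That jump marks the point where a core electron is being removed. So the atom has 1 valence electron.

1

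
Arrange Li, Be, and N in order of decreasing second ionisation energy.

Li > N > Be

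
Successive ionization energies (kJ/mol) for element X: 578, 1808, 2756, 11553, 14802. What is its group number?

Look for the largest jump between consecutive ionization energies: IE4/IE3 ≈ 4.2, far larger than any earlier ratio.
That jump marks the point where a core electron is being removed. So the atom has 3 valence electrons.
A main-group element with 3 valence electrons is in group 13.

Group 13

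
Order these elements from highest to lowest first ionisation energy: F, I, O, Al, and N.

Removing the outermost electron gets harder across a period and easier down a group.
Neither a single period nor a single group — weigh both effects.
I > Al: the two effects oppose for this pair; the across-period effect wins (1008 vs 578 kJ/mol).
O > I: period and group pull opposite ways; the down-group shift dominates (1314 vs 1008 kJ/mol).
N > O: this pair runs against the simple trend — see the exception note.
F > N: F lies to the right of N in period 2, so the across-period effect alone puts F higher.
Note the exception: N has a higher first ionization energy than O, contrary to the simple trend — pairing an electron in O's 2p⁴ costs repulsion energy, so O ionizes more easily than half-filled N (2p³).
For reference (kJ/mol): N 1402, O 1314, F 1681, Al 578, I 1008.
So from highest to lowest: F > N > O > I > Al.

F > N > O > I > Al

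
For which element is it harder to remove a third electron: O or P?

After 2 electrons have been removed, what remains? O²⁺ still has 4 valence electrons; P²⁺ still has 3 valence electrons.
All are still removing valence electrons, so compare the +2 ions as you would atoms: IE_3 generally rises across a period (higher Z_eff) and falls down a group (larger shell), subject to the usual subshell exceptions.
Valence configurations: O²⁺ [He]2s²2p², P²⁺ [Ne]3s²3p¹.
Approximate IE_3 values (kJ/mol): O 5300, P 2914.
Overall IE_3 order: P < O.

O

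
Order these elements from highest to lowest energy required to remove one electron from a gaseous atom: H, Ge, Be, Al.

Removing the outermost electron gets harder across a period and easier down a group.
A diagonal step moves right (one effect) and down (the opposite effect) at once.
Ge > Al: the two effects oppose for this pair; the across-period effect wins (762 vs 578 kJ/mol).
Be > Ge: period and group pull opposite ways; the down-group shift dominates (900 vs 762 kJ/mol).
H > Be: period and group pull opposite ways; the down-group shift dominates (1312 vs 900 kJ/mol).
Tabulated first ionization energy (kJ/mol): H 1312, Be 900, Al 578, Ge 762.
So from highest to lowest: H > Be > Ge > Al.

H > Be > Ge > Al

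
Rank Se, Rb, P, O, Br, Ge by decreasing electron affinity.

Br > Se > O > Ge > P > Rb

O is in period 2, group 16; P is in period 3, group 15; Ge is in period 4, group 14; Se is in period 4, group 16; Br is in period 4, group 17; Rb is in period 5, group 1.
Adding an electron releases more energy for atoms nearer the top right (short of the noble gases).
These span different periods and groups, so the two trends combine.
P > Rb: relative to Rb, both the across-period and down-group shifts push P's electron affinity up.
Ge > P: this pair runs against the simple trend — see the exception note.
O > Ge: relative to Ge, both the across-period and down-group shifts push O's electron affinity up.
Se > O: this pair runs against the simple trend — see the exception note.
Br > Se: both are in period 4; the period trend gives Br the larger value.
Note the exception: Ge has a higher electron affinity than P, contrary to the simple trend — adding an electron to P's half-filled np³ subshell costs electron-pairing energy.
Note the exception: Se has a higher electron affinity than O, contrary to the simple trend — O's compact 2p subshell gives strong electron–electron repulsion on the added electron.
Approximate values (kJ/mol): O 141, P 72, Ge 119, Se 195, Br 325, Rb 47.
So from highest to lowest: Br > Se > O > Ge > P > Rb.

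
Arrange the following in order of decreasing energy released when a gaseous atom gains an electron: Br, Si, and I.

Br, I, Si

Si is in period 3, group 14; Br is in period 4, group 17; I is in period 5, group 17.
EA tends to increase across a period and decrease down a group, though the pattern is less regular than for IE or radius.
These span different periods and groups, so the two trends combine.
I > Si: the two effects oppose for this pair; the across-period effect wins (295 vs 134 kJ/mol).
Br > I: they share group 17; the group trend gives Br the larger value.
Tabulated electron affinity (kJ/mol): Si 134, Br 325, I 295.
So from highest to lowest: Br > I > Si.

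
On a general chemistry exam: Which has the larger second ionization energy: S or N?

N

IE_2 is the cost of taking one more electron from the +1 cation: S⁺ still has 5 valence electrons; N⁺ still has 4 valence electrons.
All are still removing valence electrons, so compare the +1 ions as you would atoms: IE_2 generally rises across a period (higher Z_eff) and falls down a group (larger shell), subject to the usual subshell exceptions.
Valence configurations: S⁺ [Ne]3s²3p³, N⁺ [He]2s²2p².
The numbers (kJ/mol): S 2252, N 2856.
Putting it together, IE_2: S < N.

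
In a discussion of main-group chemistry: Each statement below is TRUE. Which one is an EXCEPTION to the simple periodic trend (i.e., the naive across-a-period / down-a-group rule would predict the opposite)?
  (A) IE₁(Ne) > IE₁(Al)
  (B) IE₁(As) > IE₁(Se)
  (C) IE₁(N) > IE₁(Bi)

The general trend: first ionisation energy increases across a period and decreases down a group.
(A) Ne (period 2, group 18) vs Al (period 3, group 13): the stated order agrees with the simple trend.
(B) As (period 4, group 15) vs Se (period 4, group 16): the stated order contradicts the simple trend.
(C) N (period 2, group 15) vs Bi (period 6, group 15): the stated order agrees with the simple trend.
The exception is (B): Se (4p⁴) ionizes more easily than half-filled As (4p³).

(B)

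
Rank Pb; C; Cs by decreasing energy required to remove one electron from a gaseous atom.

Across a period the outer electron is held more tightly (higher IE₁); down a group it sits in a higher shell, more shielded, and comes off more easily.
These span different periods and groups, so the two trends combine.
Pb > Cs: Pb lies to the right of Cs in period 6, so the across-period effect alone puts Pb higher.
C > Pb: C sits above Pb in group 14, so the down-group effect alone puts C higher.
Approximate values (kJ/mol): C 1086, Cs 376, Pb 716.
So from highest to lowest: C > Pb > Cs.

C > Pb > Cs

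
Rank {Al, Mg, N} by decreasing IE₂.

N > Al > Mg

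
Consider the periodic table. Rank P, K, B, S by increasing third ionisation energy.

The third ionization energy removes an electron from the +2 ion. For each element: P²⁺ still has 3 valence electrons; K²⁺ is already 1 electron into the core; B²⁺ still has 1 valence electron; S²⁺ still has 4 valence electrons.
Core electrons are held far more tightly than valence electrons, so K tops the IE_3 order.
Valence configurations: P²⁺ [Ne]3s²3p¹, B²⁺ [He]2s¹, S²⁺ [Ne]3s²3p².
Tabulated IE_3 (kJ/mol): P 2914, K 4420, B 3660, S 3357.
Hence IE_3: P < S < B < K.

P < S < B < K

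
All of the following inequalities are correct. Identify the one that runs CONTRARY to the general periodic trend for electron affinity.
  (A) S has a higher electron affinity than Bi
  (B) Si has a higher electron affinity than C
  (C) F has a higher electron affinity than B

(B)

The general trend: electron affinity increases across a period and decreases down a group.
(A) S (period 3, group 16) vs Bi (period 6, group 15): the stated order agrees with the simple trend.
(B) Si (period 3, group 14) vs C (period 2, group 14): the stated order contradicts the simple trend.
(C) F (period 2, group 17) vs B (period 2, group 13): the stated order agrees with the simple trend.
The exception is (B): Si's larger, more diffuse 3p orbitals accept an added electron slightly more readily than C's compact 2p.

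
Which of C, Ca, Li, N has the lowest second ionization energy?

Consider each +1 ion: C⁺ still has 3 valence electrons; Ca⁺ still has 1 valence electron; Li⁺ is the bare [He] core; N⁺ still has 4 valence electrons.
Breaking into a closed-shell core is much more expensive than removing a leftover valence electron — Li has the largest IE_2 here.
Valence configurations: C⁺ [He]2s²2p¹, Ca⁺ [Ar]4s¹, N⁺ [He]2s²2p².
Tabulated IE_2 (kJ/mol): C 2353, Ca 1145, Li 7298, N 2856.
Hence IE_2: Ca < C < N < Li.

Ca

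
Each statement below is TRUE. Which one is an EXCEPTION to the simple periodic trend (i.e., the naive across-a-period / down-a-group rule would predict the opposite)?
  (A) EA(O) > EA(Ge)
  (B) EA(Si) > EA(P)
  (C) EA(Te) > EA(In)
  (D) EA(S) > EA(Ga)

The general trend: electron affinity increases across a period and decreases down a group.
(A) O (period 2, group 16) vs Ge (period 4, group 14): the stated order agrees with the simple trend.
(B) Si (period 3, group 14) vs P (period 3, group 15): the stated order contradicts the simple trend.
(C) Te (period 5, group 16) vs In (period 5, group 13): the stated order agrees with the simple trend.
(D) S (period 3, group 16) vs Ga (period 4, group 13): the stated order agrees with the simple trend.
The exception is (B): adding an electron to P's half-filled 3p³ is unfavourable, so Si (3p²) has the more exothermic EA.

(B)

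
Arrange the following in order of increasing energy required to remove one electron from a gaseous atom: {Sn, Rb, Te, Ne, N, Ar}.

N is in period 2, group 15; Ne is in period 2, group 18; Ar is in period 3, group 18; Rb is in period 5, group 1; Sn is in period 5, group 14; Te is in period 5, group 16.
Across a period the outer electron is held more tightly (higher IE₁); down a group it sits in a higher shell, more shielded, and comes off more easily.
Here both period and group differ, so the two effects have to be weighed against each other.
Sn > Rb: Sn lies to the right of Rb in period 5, so the across-period effect alone puts Sn higher.
Te > Sn: both are in period 5; the period trend gives Te the larger value.
N > Te: period and group pull opposite ways; the down-group shift dominates (1402 vs 869 kJ/mol).
Ar > N: the two effects oppose for this pair; the across-period effect wins (1521 vs 1402 kJ/mol).
Ne > Ar: Ne sits above Ar in group 18, so the down-group effect alone puts Ne higher.
For reference (kJ/mol): N 1402, Ne 2081, Ar 1521, Rb 403, Sn 709, Te 869.
So from lowest to highest: Rb < Sn < Te < N < Ar < Ne.

Rb < Sn < Te < N < Ar < Ne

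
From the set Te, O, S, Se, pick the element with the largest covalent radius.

Te

O is in period 2, group 16; S is in period 3, group 16; Se is in period 4, group 16; Te is in period 5, group 16.
Atomic radius shrinks across a period as nuclear charge pulls the same shell inward, and grows down a group as new shells are added.
All are in group 16, so atomic radius increases down the group.
The largest covalent radius among these belongs to Te.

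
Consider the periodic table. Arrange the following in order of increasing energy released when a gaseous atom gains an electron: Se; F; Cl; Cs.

Adding an electron releases more energy for atoms nearer the top right (short of the noble gases).
These span different periods and groups, so the two trends combine.
Se > Cs: relative to Cs, both the across-period and down-group shifts push Se's electron affinity up.
F > Se: relative to Se, both the across-period and down-group shifts push F's electron affinity up.
Cl > F: this pair runs against the simple trend — see the exception note.
Note the exception: Cl has a higher electron affinity than F, contrary to the simple trend — F's small 2p subshell makes the incoming electron feel strong e⁻–e⁻ repulsion, so Cl actually releases more energy on gaining an electron.
Tabulated electron affinity (kJ/mol): F 328, Cl 349, Se 195, Cs 46.
So from lowest to highest: Cs < Se < F < Cl.

Cs, Se, F, Cl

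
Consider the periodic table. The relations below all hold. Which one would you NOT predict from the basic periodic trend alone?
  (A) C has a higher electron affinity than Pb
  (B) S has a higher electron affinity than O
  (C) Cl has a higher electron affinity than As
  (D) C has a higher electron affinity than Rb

(B)

The general trend: electron affinity increases across a period and decreases down a group.
(A) C (period 2, group 14) vs Pb (period 6, group 14): the stated order agrees with the simple trend.
(B) S (period 3, group 16) vs O (period 2, group 16): the stated order contradicts the simple trend.
(C) Cl (period 3, group 17) vs As (period 4, group 15): the stated order agrees with the simple trend.
(D) C (period 2, group 14) vs Rb (period 5, group 1): the stated order agrees with the simple trend.
The exception is (B): the compact 2p subshell of O repels the added electron more than S's larger 3p does.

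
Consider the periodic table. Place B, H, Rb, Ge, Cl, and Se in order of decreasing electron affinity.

Atoms with high Z_eff and room in the valence shell (especially the halogens) have the most exothermic electron affinities.
These span different periods and groups, so the two trends combine.
Rb > B: this pair runs against the simple trend — see the exception note.
H > Rb: they share group 1; the group trend gives H the larger value.
Ge > H: the two effects oppose for this pair; the across-period effect wins (119 vs 73 kJ/mol).
Se > Ge: Se lies to the right of Ge in period 4, so the across-period effect alone puts Se higher.
Cl > Se: relative to Se, both the across-period and down-group shifts push Cl's electron affinity up.
Note the exception: Rb has a higher electron affinity than B, contrary to the simple trend — B's ns²np¹ configuration gives only a small electron affinity — the sparsely filled np subshell binds an added electron weakly.
For reference (kJ/mol): H 73, B 27, Cl 349, Ge 119, Se 195, Rb 47.
So from highest to lowest: Cl > Se > Ge > H > Rb > B.

Cl, Se, Ge, H, Rb, B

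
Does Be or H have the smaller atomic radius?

H

H is in period 1, group 1; Be is in period 2, group 2.
Moving right in a period, electrons are added to the same shell under a stronger nuclear pull, so atoms get smaller; moving down, a new shell is opened and atoms get larger.
Here both period and group differ, so the two effects have to be weighed against each other.
Be > H: period and group pull opposite ways; the down-group shift dominates (102 vs 32 pm).
For reference (pm): H 32, Be 102.
So H has the smaller atomic radius (H < Be).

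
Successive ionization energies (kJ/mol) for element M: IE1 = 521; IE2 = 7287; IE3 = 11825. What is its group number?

Group 1

Look for the largest jump between consecutive ionization energies: IE2/IE1 ≈ 14.0, far larger than any earlier ratio.
That jump marks the point where a core electron is being removed. So the atom has 1 valence electron.
A main-group element with 1 valence electron is in group 1.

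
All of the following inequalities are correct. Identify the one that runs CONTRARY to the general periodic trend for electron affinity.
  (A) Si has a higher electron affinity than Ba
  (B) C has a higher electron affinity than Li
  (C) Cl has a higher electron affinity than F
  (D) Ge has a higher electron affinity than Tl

(C)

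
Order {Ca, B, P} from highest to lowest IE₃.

Ca, B, P

The third ionization energy removes an electron from the +2 ion. For each element: Ca²⁺ is the bare [Ar] core; B²⁺ still has 1 valence electron; P²⁺ still has 3 valence electrons.
Core electrons are held far more tightly than valence electrons, so Ca tops the IE_3 order.
Valence configurations: B²⁺ [He]2s¹, P²⁺ [Ne]3s²3p¹.
The numbers (kJ/mol): Ca 4912, B 3660, P 2914.
Overall IE_3 order: P < B < Ca.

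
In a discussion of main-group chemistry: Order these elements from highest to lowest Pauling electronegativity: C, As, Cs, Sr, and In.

C, As, In, Sr, Cs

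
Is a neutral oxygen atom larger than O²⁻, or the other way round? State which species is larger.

O²⁻

Forming O²⁻ adds 2 electrons to O. More electron–electron repulsion in the same shell, with unchanged nuclear charge, lets the cloud expand.
An anion is larger than its parent atom: O²⁻ > O.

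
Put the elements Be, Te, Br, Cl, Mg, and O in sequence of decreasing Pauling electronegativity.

Be is in period 2, group 2; O is in period 2, group 16; Mg is in period 3, group 2; Cl is in period 3, group 17; Br is in period 4, group 17; Te is in period 5, group 16.
EN rises left→right (higher Z_eff, smaller atoms) and falls top→bottom (larger, more shielded atoms).
Here both period and group differ, so the two effects have to be weighed against each other.
Be > Mg: Be sits above Mg in group 2, so the down-group effect alone puts Be higher.
Te > Be: period and group pull opposite ways; the across-period shift dominates (2.10 vs 1.57).
Br > Te: relative to Te, both the across-period and down-group shifts push Br's electronegativity up.
Cl > Br: Cl sits above Br in group 17, so the down-group effect alone puts Cl higher.
O > Cl: period and group pull opposite ways; the down-group shift dominates (3.44 vs 3.16).
For reference (Pauling): Be 1.57, O 3.44, Mg 1.31, Cl 3.16, Br 2.96, Te 2.10.
So from highest to lowest: O > Cl > Br > Te > Be > Mg.

O > Cl > Br > Te > Be > Mg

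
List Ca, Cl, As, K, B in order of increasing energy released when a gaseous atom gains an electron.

Ca < B < K < As < Cl

B is in period 2, group 13; Cl is in period 3, group 17; K is in period 4, group 1; Ca is in period 4, group 2; As is in period 4, group 15.
Atoms with high Z_eff and room in the valence shell (especially the halogens) have the most exothermic electron affinities.
These span different periods and groups, so the two trends combine.
B > Ca: both effects reinforce here, so B is clearly the higher of the two.
K > B: this pair runs against the simple trend — see the exception note.
As > K: both are in period 4; the period trend gives As the larger value.
Cl > As: relative to As, both the across-period and down-group shifts push Cl's electron affinity up.
Note the exception: K has a higher electron affinity than B, contrary to the simple trend — B's ns²np¹ configuration gives only a small electron affinity — the sparsely filled np subshell binds an added electron weakly.
Note the exception: K has a higher electron affinity than Ca, contrary to the simple trend — adding an electron to Ca (ns²) has to open a new, higher-energy np subshell, which is unfavourable.
For reference (kJ/mol): B 27, Cl 349, K 48, Ca 2, As 78.
So from lowest to highest: Ca < B < K < As < Cl.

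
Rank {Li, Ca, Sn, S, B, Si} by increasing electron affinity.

Ca < B < Li < Sn < Si < S

Li is in period 2, group 1; B is in period 2, group 13; Si is in period 3, group 14; S is in period 3, group 16; Ca is in period 4, group 2; Sn is in period 5, group 14.
EA tends to increase across a period and decrease down a group, though the pattern is less regular than for IE or radius.
Neither a single period nor a single group — weigh both effects.
B > Ca: both effects reinforce here, so B is clearly the higher of the two.
Li > B: this pair runs against the simple trend — see the exception note.
Sn > Li: the two effects oppose for this pair; the across-period effect wins (107 vs 60 kJ/mol).
Si > Sn: Si sits above Sn in group 14, so the down-group effect alone puts Si higher.
S > Si: both are in period 3; the period trend gives S the larger value.
Note the exception: Li has a higher electron affinity than B, contrary to the simple trend — B's ns²np¹ configuration gives only a small electron affinity — the sparsely filled np subshell binds an added electron weakly.
Tabulated electron affinity (kJ/mol): Li 60, B 27, Si 134, S 200, Ca 2, Sn 107.
So from lowest to highest: Ca < B < Li < Sn < Si < S.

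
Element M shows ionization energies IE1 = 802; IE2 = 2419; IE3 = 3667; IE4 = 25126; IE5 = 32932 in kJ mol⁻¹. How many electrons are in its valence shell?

3

Look for the largest jump between consecutive ionization energies: IE4/IE3 ≈ 6.9, far larger than any earlier ratio.
That jump marks the point where a core electron is being removed. So the atom has 3 valence electrons.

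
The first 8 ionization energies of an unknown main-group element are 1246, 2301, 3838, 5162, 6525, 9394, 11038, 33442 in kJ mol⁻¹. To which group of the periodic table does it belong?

Group 17

Look for the largest jump between consecutive ionization energies: IE8/IE7 ≈ 3.0, far larger than any earlier ratio.
That jump marks the point where a core electron is being removed. So the atom has 7 valence electrons.
A main-group element with 7 valence electrons is in group 17.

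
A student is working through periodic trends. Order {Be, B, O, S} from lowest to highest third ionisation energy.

S < B < O < Be

The third ionization energy removes an electron from the +2 ion. For each element: Be²⁺ is the bare [He] core; B²⁺ still has 1 valence electron; O²⁺ still has 4 valence electrons; S²⁺ still has 4 valence electrons.
Breaking into a closed-shell core is much more expensive than removing a leftover valence electron — Be has the largest IE_3 here.
Valence configurations: B²⁺ [He]2s¹, O²⁺ [He]2s²2p², S²⁺ [Ne]3s²3p².
The numbers (kJ/mol): Be 14849, B 3660, O 5300, S 3357.
So the third ionization energies run S < B < O < Be.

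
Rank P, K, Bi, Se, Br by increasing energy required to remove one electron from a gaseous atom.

K < Bi < Se < P < Br

P is in period 3, group 15; K is in period 4, group 1; Se is in period 4, group 16; Br is in period 4, group 17; Bi is in period 6, group 15.
Removing the outermost electron gets harder across a period and easier down a group.
These span different periods and groups, so the two trends combine.
Bi > K: period and group pull opposite ways; the across-period shift dominates (703 vs 419 kJ/mol).
Se > Bi: both effects reinforce here, so Se is clearly the higher of the two.
P > Se: the two effects oppose for this pair; the down-group effect wins (1012 vs 941 kJ/mol).
Br > P: period and group pull opposite ways; the across-period shift dominates (1140 vs 1012 kJ/mol).
Approximate values (kJ/mol): P 1012, K 419, Se 941, Br 1140, Bi 703.
So from lowest to highest: K < Bi < Se < P < Br.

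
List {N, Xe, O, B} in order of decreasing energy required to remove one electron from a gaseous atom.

N > O > Xe > B

B is in period 2, group 13; N is in period 2, group 15; O is in period 2, group 16; Xe is in period 5, group 18.
IE₁ increases left→right with effective nuclear charge and decreases top→bottom as the valence shell moves farther out.
These span different periods and groups, so the two trends combine.
Xe > B: the two effects oppose for this pair; the across-period effect wins (1170 vs 801 kJ/mol).
O > Xe: period and group pull opposite ways; the down-group shift dominates (1314 vs 1170 kJ/mol).
N > O: this pair runs against the simple trend — see the exception note.
Note the exception: N has a higher first ionization energy than O, contrary to the simple trend — pairing an electron in O's 2p⁴ costs repulsion energy, so O ionizes more easily than half-filled N (2p³).
Approximate values (kJ/mol): B 801, N 1402, O 1314, Xe 1170.
So from highest to lowest: N > O > Xe > B.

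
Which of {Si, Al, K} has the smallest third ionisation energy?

IE_3 is the cost of taking one more electron from the +2 cation: Si²⁺ still has 2 valence electrons; Al²⁺ still has 1 valence electron; K²⁺ is already 1 electron into the core.
Pulling an electron out of a noble-gas core costs far more than removing a remaining valence electron, so K sits at the high end of IE_3.
Valence configurations: Si²⁺ [Ne]3s², Al²⁺ [Ne]3s¹.
Tabulated IE_3 (kJ/mol): Si 3232, Al 2745, K 4420.
So the third ionization energies run Al < Si < K.

Al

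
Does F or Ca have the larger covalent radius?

Moving right in a period, electrons are added to the same shell under a stronger nuclear pull, so atoms get smaller; moving down, a new shell is opened and atoms get larger.
Here both period and group differ, so the two effects have to be weighed against each other.
Ca > F: both effects reinforce here, so Ca is clearly the larger of the two.
For reference (pm): F 64, Ca 171.
So Ca has the larger covalent radius (Ca > F).

Ca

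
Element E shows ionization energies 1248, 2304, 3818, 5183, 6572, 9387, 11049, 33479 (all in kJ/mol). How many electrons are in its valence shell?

7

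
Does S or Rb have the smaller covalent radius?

S

S is in period 3, group 16; Rb is in period 5, group 1.
Across a period the added protons contract the valence shell; down a group each new principal shell makes the atom larger.
Neither a single period nor a single group — weigh both effects.
Rb > S: relative to S, both the across-period and down-group shifts push Rb's atomic radius up.
Approximate values (pm): S 103, Rb 210.
So S has the smaller covalent radius (S < Rb).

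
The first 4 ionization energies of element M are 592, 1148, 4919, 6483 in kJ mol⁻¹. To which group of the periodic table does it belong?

Look for the largest jump between consecutive ionization energies: IE3/IE2 ≈ 4.3, far larger than any earlier ratio.
That jump marks the point where a core electron is being removed. So the atom has 2 valence electrons.
A main-group element with 2 valence electrons is in group 2.

Group 2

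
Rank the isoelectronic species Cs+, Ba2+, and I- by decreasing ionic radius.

I- > Cs+ > Ba2+

All of these have 54 electrons, so size is governed by nuclear charge alone: the more protons, the stronger the pull on the same electron cloud, and the smaller the ion.
Nuclear charges: Ba2+ (Z=56), Cs+ (Z=55), I- (Z=53).
Largest to smallest: I- > Cs+ > Ba2+.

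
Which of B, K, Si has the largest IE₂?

K

The second ionization energy removes an electron from the +1 ion. For each element: B⁺ still has 2 valence electrons; K⁺ is the bare [Ar] core; Si⁺ still has 3 valence electrons.
Pulling an electron out of a noble-gas core costs far more than removing a remaining valence electron, so K sits at the high end of IE_2.
Valence configurations: B⁺ [He]2s², Si⁺ [Ne]3s²3p¹.
Approximate IE_2 values (kJ/mol): B 2427, K 3052, Si 1577.
Hence IE_2: Si < B < K.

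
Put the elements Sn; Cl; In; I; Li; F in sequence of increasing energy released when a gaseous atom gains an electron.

In < Li < Sn < I < F < Cl

Adding an electron releases more energy for atoms nearer the top right (short of the noble gases).
Here both period and group differ, so the two effects have to be weighed against each other.
Li > In: period and group pull opposite ways; the down-group shift dominates (60 vs 29 kJ/mol).
Sn > Li: period and group pull opposite ways; the across-period shift dominates (107 vs 60 kJ/mol).
I > Sn: both are in period 5; the period trend gives I the larger value.
F > I: F sits above I in group 17, so the down-group effect alone puts F higher.
Cl > F: this pair runs against the simple trend — see the exception note.
Note the exception: Cl has a higher electron affinity than F, contrary to the simple trend — F's small 2p subshell makes the incoming electron feel strong e⁻–e⁻ repulsion, so Cl actually releases more energy on gaining an electron.
Tabulated electron affinity (kJ/mol): Li 60, F 328, Cl 349, In 29, Sn 107, I 295.
So from lowest to highest: In < Li < Sn < I < F < Cl.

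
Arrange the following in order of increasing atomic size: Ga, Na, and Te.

Na is in period 3, group 1; Ga is in period 4, group 13; Te is in period 5, group 16.
Atomic radius shrinks across a period as nuclear charge pulls the same shell inward, and grows down a group as new shells are added.
These span different periods and groups, so the two trends combine.
Te > Ga: the two effects oppose for this pair; the down-group effect wins (136 vs 124 pm).
Na > Te: the two effects oppose for this pair; the across-period effect wins (155 vs 136 pm).
Tabulated atomic radius (pm): Na 155, Ga 124, Te 136.
So from smallest to largest: Ga < Te < Na.

Ga, Te, Na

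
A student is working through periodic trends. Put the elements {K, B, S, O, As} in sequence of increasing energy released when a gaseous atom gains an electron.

B is in period 2, group 13; O is in period 2, group 16; S is in period 3, group 16; K is in period 4, group 1; As is in period 4, group 15.
Adding an electron releases more energy for atoms nearer the top right (short of the noble gases).
These span different periods and groups, so the two trends combine.
K > B: this pair runs against the simple trend — see the exception note.
As > K: As lies to the right of K in period 4, so the across-period effect alone puts As higher.
O > As: relative to As, both the across-period and down-group shifts push O's electron affinity up.
S > O: this pair runs against the simple trend — see the exception note.
Note the exception: K has a higher electron affinity than B, contrary to the simple trend — B's ns²np¹ configuration gives only a small electron affinity — the sparsely filled np subshell binds an added electron weakly.
Note the exception: S has a higher electron affinity than O, contrary to the simple trend — the compact 2p subshell of O repels the added electron more than S's larger 3p does.
Approximate values (kJ/mol): B 27, O 141, S 200, K 48, As 78.
So from lowest to highest: B < K < As < O < S.

B < K < As < O < S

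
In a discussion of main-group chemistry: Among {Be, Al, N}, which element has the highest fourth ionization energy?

The fourth ionization energy removes an electron from the +3 ion. For each element: Be³⁺ is already 1 electron into the core; Al³⁺ is the bare [Ne] core; N³⁺ still has 2 valence electrons.
Breaking into a closed-shell core is much more expensive than removing a leftover valence electron — Al and Be have the largest IE_4 here.
The numbers (kJ/mol): Be 21007, Al 11577, N 7475.
Putting it together, IE_4: N < Al < Be.

Be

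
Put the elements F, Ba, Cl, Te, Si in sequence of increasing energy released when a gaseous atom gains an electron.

EA tends to increase across a period and decrease down a group, though the pattern is less regular than for IE or radius.
Here both period and group differ, so the two effects have to be weighed against each other.
Si > Ba: relative to Ba, both the across-period and down-group shifts push Si's electron affinity up.
Te > Si: the two effects oppose for this pair; the across-period effect wins (190 vs 134 kJ/mol).
F > Te: relative to Te, both the across-period and down-group shifts push F's electron affinity up.
Cl > F: this pair runs against the simple trend — see the exception note.
Note the exception: Cl has a higher electron affinity than F, contrary to the simple trend — F's small 2p subshell makes the incoming electron feel strong e⁻–e⁻ repulsion, so Cl actually releases more energy on gaining an electron.
Tabulated electron affinity (kJ/mol): F 328, Si 134, Cl 349, Te 190, Ba 14.
So from lowest to highest: Ba < Si < Te < F < Cl.

Ba < Si < Te < F < Cl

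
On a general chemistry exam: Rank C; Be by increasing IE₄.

C, Be

IE_4 is the cost of taking one more electron from the +3 cation: C³⁺ still has 1 valence electron; Be³⁺ is already 1 electron into the core.
Core electrons are held far more tightly than valence electrons, so Be tops the IE_4 order.
Tabulated IE_4 (kJ/mol): C 6223, Be 21007.
Overall IE_4 order: C < Be.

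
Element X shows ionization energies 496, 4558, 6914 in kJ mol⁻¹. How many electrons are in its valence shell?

Look for the largest jump between consecutive ionization energies: IE2/IE1 ≈ 9.2, far larger than any earlier ratio.
That jump marks the point where a core electron is being removed. So the atom has 1 valence electron.

1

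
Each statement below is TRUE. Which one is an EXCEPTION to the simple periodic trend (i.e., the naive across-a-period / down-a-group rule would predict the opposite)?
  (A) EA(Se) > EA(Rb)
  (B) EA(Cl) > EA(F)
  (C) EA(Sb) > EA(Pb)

The general trend: electron affinity increases across a period and decreases down a group.
(A) Se (period 4, group 16) vs Rb (period 5, group 1): the stated order agrees with the simple trend.
(B) Cl (period 3, group 17) vs F (period 2, group 17): the stated order contradicts the simple trend.
(C) Sb (period 5, group 15) vs Pb (period 6, group 14): the stated order agrees with the simple trend.
The exception is (B): F's small 2p subshell makes the incoming electron feel strong e⁻–e⁻ repulsion, so Cl actually releases more energy on gaining an electron.

(B)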